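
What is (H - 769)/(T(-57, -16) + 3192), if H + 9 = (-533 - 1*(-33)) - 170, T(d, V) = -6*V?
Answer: -181/411 ≈ -0.44039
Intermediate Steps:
H = -679 (H = -9 + ((-533 - 1*(-33)) - 170) = -9 + ((-533 + 33) - 170) = -9 + (-500 - 170) = -9 - 670 = -679)
(H - 769)/(T(-57, -16) + 3192) = (-679 - 769)/(-6*(-16) + 3192) = -1448/(96 + 3192) = -1448/3288 = -1448*1/3288 = -181/411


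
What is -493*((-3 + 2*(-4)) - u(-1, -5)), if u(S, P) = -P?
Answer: 7888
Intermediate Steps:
-493*((-3 + 2*(-4)) - u(-1, -5)) = -493*((-3 + 2*(-4)) - (-1)*(-5)) = -493*((-3 - 8) - 1*5) = -493*(-11 - 5) = -493*(-16) = 7888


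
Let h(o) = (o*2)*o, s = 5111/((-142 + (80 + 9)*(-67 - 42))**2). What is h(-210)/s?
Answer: 8545226041800/5111 ≈ 1.6719e+9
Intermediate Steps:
s = 5111/96884649 (s = 5111/((-142 + 89*(-109))**2) = 5111/((-142 - 9701)**2) = 5111/((-9843)**2) = 5111/96884649 ≈ 5.2753e-5)
h(o) = 2*o**2 (h(o) = (2*o)*o = 2*o**2)
h(-210)/s = (2*(-210)**2)/(5111/96884649) = (2*44100)*(96884649/5111) = 88200*(96884649/5111) = 8545226041800/5111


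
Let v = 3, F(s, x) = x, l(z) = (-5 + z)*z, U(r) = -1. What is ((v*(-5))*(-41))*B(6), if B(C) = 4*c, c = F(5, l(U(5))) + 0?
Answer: 14760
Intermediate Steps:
l(z) = z*(-5 + z)
c = 6 (c = -(-5 - 1) + 0 = -1*(-6) + 0 = 6 + 0 = 6)
B(C) = 24 (B(C) = 4*6 = 24)
((v*(-5))*(-41))*B(6) = ((3*(-5))*(-41))*24 = -15*(-41)*24 = 615*24 = 14760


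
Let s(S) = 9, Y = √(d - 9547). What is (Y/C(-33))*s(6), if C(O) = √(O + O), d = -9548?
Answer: 9*√140030/22 ≈ 153.08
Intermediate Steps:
Y = I*√19095 (Y = √(-9548 - 9547) = √(-19095) = I*√19095 ≈ 138.18*I)
C(O) = √2*√O (C(O) = √(2*O) = √2*√O)
(Y/C(-33))*s(6) = ((I*√19095)/((√2*√(-33))))*9 = ((I*√19095)/((√2*(I*√33))))*9 = ((I*√19095)/((I*√66)))*9 = ((I*√19095)*(-I*√66/66))*9 = (√140030/22)*9 = 9*√140030/22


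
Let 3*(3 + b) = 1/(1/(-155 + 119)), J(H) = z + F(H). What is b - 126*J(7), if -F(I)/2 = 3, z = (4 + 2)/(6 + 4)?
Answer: 3327/5 ≈ 665.40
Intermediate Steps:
z = ⅗ (z = 6/10 = 6*(⅒) = ⅗ ≈ 0.60000)
F(I) = -6 (F(I) = -2*3 = -6)
J(H) = -27/5 (J(H) = ⅗ - 6 = -27/5)
b = -15 (b = -3 + 1/(3*(1/(-155 + 119))) = -3 + 1/(3*(1/(-36))) = -3 + 1/(3*(-1/36)) = -3 + (⅓)*(-36) = -3 - 12 = -15)
b - 126*J(7) = -15 - 126*(-27/5) = -15 + 3402/5 = 3327/5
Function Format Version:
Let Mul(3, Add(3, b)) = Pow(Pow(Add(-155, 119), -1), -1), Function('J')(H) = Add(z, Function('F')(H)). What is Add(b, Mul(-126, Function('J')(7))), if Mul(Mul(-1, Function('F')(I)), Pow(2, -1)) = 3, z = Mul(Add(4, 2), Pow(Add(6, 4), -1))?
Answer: Rational(3327, 5) ≈ 665.40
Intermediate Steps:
z = Rational(3, 5) (z = Mul(6, Pow(10, -1)) = Mul(6, Rational(1, 10)) = Rational(3, 5) ≈ 0.60000)
Function('F')(I) = -6 (Function('F')(I) = Mul(-2, 3) = -6)
Function('J')(H) = Rational(-27, 5) (Function('J')(H) = Add(Rational(3, 5), -6) = Rational(-27, 5))
b = -15 (b = Add(-3, Mul(Rational(1, 3), Pow(Pow(Add(-155, 119), -1), -1))) = Add(-3, Mul(Rational(1, 3), Pow(Pow(-36, -1), -1))) = Add(-3, Mul(Rational(1, 3), Pow(Rational(-1, 36), -1))) = Add(-3, Mul(Rational(1, 3), -36)) = Add(-3, -12) = -15)
Add(b, Mul(-126, Function('J')(7))) = Add(-15, Mul(-126, Rational(-27, 5))) = Add(-15, Rational(3402, 5)) = Rational(3327, 5)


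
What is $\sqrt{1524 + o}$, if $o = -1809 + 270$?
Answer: $i \sqrt{15} \approx 3.873 i$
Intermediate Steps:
$o = -1539$
$\sqrt{1524 + o} = \sqrt{1524 - 1539} = \sqrt{-15} = i \sqrt{15}$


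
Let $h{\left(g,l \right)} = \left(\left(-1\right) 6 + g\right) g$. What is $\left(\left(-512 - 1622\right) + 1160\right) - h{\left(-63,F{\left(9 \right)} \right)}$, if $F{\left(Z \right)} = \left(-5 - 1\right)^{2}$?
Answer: $-5321$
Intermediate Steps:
$F{\left(Z \right)} = 36$ ($F{\left(Z \right)} = \left(-6\right)^{2} = 36$)
$h{\left(g,l \right)} = g \left(-6 + g\right)$ ($h{\left(g,l \right)} = \left(-6 + g\right) g = g \left(-6 + g\right)$)
$\left(\left(-512 - 1622\right) + 1160\right) - h{\left(-63,F{\left(9 \right)} \right)} = \left(\left(-512 - 1622\right) + 1160\right) - - 63 \left(-6 - 63\right) = \left(-2134 + 1160\right) - \left(-63\right) \left(-69\right) = -974 - 4347 = -5321$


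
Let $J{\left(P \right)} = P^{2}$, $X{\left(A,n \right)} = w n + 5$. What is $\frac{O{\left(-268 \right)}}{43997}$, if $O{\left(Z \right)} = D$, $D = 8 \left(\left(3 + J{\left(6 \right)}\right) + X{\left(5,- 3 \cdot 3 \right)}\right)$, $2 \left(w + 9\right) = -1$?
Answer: $\frac{1036}{43997} \approx 0.023547$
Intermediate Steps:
$w = - \frac{19}{2}$ ($w = -9 + \frac{1}{2} \left(-1\right) = -9 - \frac{1}{2} = - \frac{19}{2} \approx -9.5$)
$X{\left(A,n \right)} = 5 - \frac{19 n}{2}$ ($X{\left(A,n \right)} = - \frac{19 n}{2} + 5 = 5 - \frac{19 n}{2}$)
$D = 1036$ ($D = 8 \left(\left(3 + 6^{2}\right) - \left(-5 + \frac{19 \left(- 3 \cdot 3\right)}{2}\right)\right) = 8 \left(\left(3 + 36\right) - \left(-5 + \frac{19 \left(\left(-1\right) 9\right)}{2}\right)\right) = 8 \left(39 + \left(5 - - \frac{171}{2}\right)\right) = 8 \left(39 + \left(5 + \frac{171}{2}\right)\right) = 8 \left(39 + \frac{181}{2}\right) = 8 \cdot \frac{259}{2} = 1036$)
$O{\left(Z \right)} = 1036$
$\frac{O{\left(-268 \right)}}{43997} = \frac{1036}{43997}$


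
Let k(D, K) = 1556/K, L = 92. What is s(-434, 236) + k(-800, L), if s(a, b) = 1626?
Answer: 37787/23 ≈ 1642.9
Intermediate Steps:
s(-434, 236) + k(-800, L) = 1626 + 1556/92 = 1626 + 1556*(1/92) = 1626 + 389/23 = 37787/23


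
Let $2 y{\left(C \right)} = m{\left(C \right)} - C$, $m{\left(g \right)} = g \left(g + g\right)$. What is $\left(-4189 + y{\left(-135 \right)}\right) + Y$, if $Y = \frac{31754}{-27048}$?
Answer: $\frac{190719857}{13524} \approx 14102.0$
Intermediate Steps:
$m{\left(g \right)} = 2 g^{2}$ ($m{\left(g \right)} = g 2 g = 2 g^{2}$)
$Y = - \frac{15877}{13524}$ ($Y = 31754 \left(- \frac{1}{27048}\right) = - \frac{15877}{13524} \approx -1.174$)
$y{\left(C \right)} = C^{2} - \frac{C}{2}$ ($y{\left(C \right)} = \frac{2 C^{2} - C}{2} = \frac{- C + 2 C^{2}}{2} = C^{2} - \frac{C}{2}$)
$\left(-4189 + y{\left(-135 \right)}\right) + Y = \left(-4189 - 135 \left(- \frac{1}{2} - 135\right)\right) - \frac{15877}{13524} = \left(-4189 - - \frac{36585}{2}\right) - \frac{15877}{13524} = \left(-4189 + \frac{36585}{2}\right) - \frac{15877}{13524} = \frac{28207}{2} - \frac{15877}{13524} = \frac{190719857}{13524}$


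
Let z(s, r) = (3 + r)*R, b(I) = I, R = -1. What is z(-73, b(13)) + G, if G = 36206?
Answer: 36190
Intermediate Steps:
z(s, r) = -3 - r (z(s, r) = (3 + r)*(-1) = -3 - r)
z(-73, b(13)) + G = (-3 - 1*13) + 36206 = (-3 - 13) + 36206 = -16 + 36206 = 36190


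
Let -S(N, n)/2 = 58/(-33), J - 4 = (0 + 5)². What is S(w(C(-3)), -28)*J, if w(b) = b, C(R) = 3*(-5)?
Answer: 3364/33 ≈ 101.94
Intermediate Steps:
C(R) = -15
J = 29 (J = 4 + (0 + 5)² = 4 + 5² = 4 + 25 = 29)
S(N, n) = 116/33 (S(N, n) = -116/(-33) = -116*(-1)/33 = -2*(-58/33) = 116/33)
S(w(C(-3)), -28)*J = (116/33)*29 = 3364/33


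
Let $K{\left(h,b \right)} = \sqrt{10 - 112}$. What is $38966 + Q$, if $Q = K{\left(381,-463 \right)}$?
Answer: $38966 + i \sqrt{102} \approx 38966.0 + 10.1 i$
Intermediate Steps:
$K{\left(h,b \right)} = i \sqrt{102}$ ($K{\left(h,b \right)} = \sqrt{-102} = i \sqrt{102}$)
$Q = i \sqrt{102} \approx 10.1 i$
$38966 + Q = 38966 + i \sqrt{102}$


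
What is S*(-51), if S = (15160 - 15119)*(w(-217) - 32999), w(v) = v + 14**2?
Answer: 69044820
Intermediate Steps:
w(v) = 196 + v (w(v) = v + 196 = 196 + v)
S = -1353820 (S = (15160 - 15119)*((196 - 217) - 32999) = 41*(-21 - 32999) = 41*(-33020) = -1353820)
S*(-51) = -1353820*(-51) = 69044820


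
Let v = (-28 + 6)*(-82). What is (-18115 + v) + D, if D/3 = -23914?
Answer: -88053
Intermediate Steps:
v = 1804 (v = -22*(-82) = 1804)
D = -71742 (D = 3*(-23914) = -71742)
(-18115 + v) + D = (-18115 + 1804) - 71742 = -16311 - 71742 = -88053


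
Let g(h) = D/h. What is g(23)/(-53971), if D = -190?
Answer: 190/1241333 ≈ 0.00015306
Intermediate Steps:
g(h) = -190/h
g(23)/(-53971) = -190/23/(-53971) = -190*1/23*(-1/53971) = -190/23*(-1/53971) = 190/1241333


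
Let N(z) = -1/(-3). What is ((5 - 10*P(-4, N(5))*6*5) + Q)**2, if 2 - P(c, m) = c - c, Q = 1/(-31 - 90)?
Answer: 5183424016/14641 ≈ 3.5404e+5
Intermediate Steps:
N(z) = 1/3 (N(z) = -1*(-1/3) = 1/3)
Q = -1/121 (Q = 1/(-121) = -1/121 ≈ -0.0082645)
P(c, m) = 2 (P(c, m) = 2 - (c - c) = 2 - 1*0 = 2 + 0 = 2)
((5 - 10*P(-4, N(5))*6*5) + Q)**2 = ((5 - 20*6*5) - 1/121)**2 = ((5 - 20*30) - 1/121)**2 = ((5 - 10*60) - 1/121)**2 = ((5 - 600) - 1/121)**2 = (-595 - 1/121)**2 = (-71996/121)**2 = 5183424016/14641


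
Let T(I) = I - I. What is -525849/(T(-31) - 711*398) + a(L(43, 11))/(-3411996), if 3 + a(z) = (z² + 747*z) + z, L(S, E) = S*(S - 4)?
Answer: 8936136479/13409997279 ≈ 0.66638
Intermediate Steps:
T(I) = 0
L(S, E) = S*(-4 + S)
a(z) = -3 + z² + 748*z (a(z) = -3 + ((z² + 747*z) + z) = -3 + (z² + 748*z) = -3 + z² + 748*z)
-525849/(T(-31) - 711*398) + a(L(43, 11))/(-3411996) = -525849/(0 - 711*398) + (-3 + (43*(-4 + 43))² + 748*(43*(-4 + 43)))/(-3411996) = -525849/(0 - 282978) + (-3 + (43*39)² + 748*(43*39))*(-1/3411996) = -525849/(-282978) + (-3 + 1677² + 748*1677)*(-1/3411996) = -525849*(-1/282978) + (-3 + 2812329 + 1254396)*(-1/3411996) = 175283/94326 + 4066722*(-1/3411996) = 175283/94326 - 677787/568666 = 8936136479/13409997279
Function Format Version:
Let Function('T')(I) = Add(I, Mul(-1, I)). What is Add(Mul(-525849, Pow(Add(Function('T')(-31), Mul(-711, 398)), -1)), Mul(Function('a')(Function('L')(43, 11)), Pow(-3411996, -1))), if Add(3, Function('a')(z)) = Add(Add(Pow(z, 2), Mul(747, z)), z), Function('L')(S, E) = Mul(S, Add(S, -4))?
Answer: Rational(8936136479, 13409997279) ≈ 0.66638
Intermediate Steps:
Function('T')(I) = 0
Function('L')(S, E) = Mul(S, Add(-4, S))
Function('a')(z) = Add(-3, Pow(z, 2), Mul(748, z)) (Function('a')(z) = Add(-3, Add(Add(Pow(z, 2), Mul(747, z)), z)) = Add(-3, Add(Pow(z, 2), Mul(748, z))) = Add(-3, Pow(z, 2), Mul(748, z)))
Add(Mul(-525849, Pow(Add(Function('T')(-31), Mul(-711, 398)), -1)), Mul(Function('a')(Function('L')(43, 11)), Pow(-3411996, -1))) = Add(Mul(-525849, Pow(Add(0, Mul(-711, 398)), -1)), Mul(Add(-3, Pow(Mul(43, Add(-4, 43)), 2), Mul(748, Mul(43, Add(-4, 43)))), Pow(-3411996, -1))) = Add(Mul(-525849, Pow(Add(0, -282978), -1)), Mul(Add(-3, Pow(Mul(43, 39), 2), Mul(748, Mul(43, 39))), Rational(-1, 3411996))) = Add(Mul(-525849, Pow(-282978, -1)), Mul(Add(-3, Pow(1677, 2), Mul(748, 1677)), Rational(-1, 3411996))) = Add(Mul(-525849, Rational(-1, 282978)), Mul(Add(-3, 2812329, 1254396), Rational(-1, 3411996))) = Add(Rational(175283, 94326), Mul(4066722, Rational(-1, 3411996))) = Add(Rational(175283, 94326), Rational(-677787, 568666)) = Rational(8936136479, 13409997279)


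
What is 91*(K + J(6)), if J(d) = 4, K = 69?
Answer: 6643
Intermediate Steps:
91*(K + J(6)) = 91*(69 + 4) = 91*73 = 6643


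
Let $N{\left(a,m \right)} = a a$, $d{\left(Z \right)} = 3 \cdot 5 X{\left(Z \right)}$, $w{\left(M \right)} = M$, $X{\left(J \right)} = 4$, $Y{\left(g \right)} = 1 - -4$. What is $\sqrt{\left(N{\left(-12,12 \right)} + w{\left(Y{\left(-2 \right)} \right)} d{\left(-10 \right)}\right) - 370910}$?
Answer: $i \sqrt{370466} \approx 608.66 i$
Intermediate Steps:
$Y{\left(g \right)} = 5$ ($Y{\left(g \right)} = 1 + 4 = 5$)
$d{\left(Z \right)} = 60$ ($d{\left(Z \right)} = 3 \cdot 5 \cdot 4 = 15 \cdot 4 = 60$)
$N{\left(a,m \right)} = a^{2}$
$\sqrt{\left(N{\left(-12,12 \right)} + w{\left(Y{\left(-2 \right)} \right)} d{\left(-10 \right)}\right) - 370910} = \sqrt{\left(\left(-12\right)^{2} + 5 \cdot 60\right) - 370910} = \sqrt{\left(144 + 300\right) - 370910} = \sqrt{444 - 370910} = \sqrt{-370466} = i \sqrt{370466}$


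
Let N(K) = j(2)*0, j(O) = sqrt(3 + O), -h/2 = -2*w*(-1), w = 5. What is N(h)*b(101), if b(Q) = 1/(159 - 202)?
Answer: 0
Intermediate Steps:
b(Q) = -1/43 (b(Q) = 1/(-43) = -1/43)
h = -20 (h = -2*(-2*5)*(-1) = -(-20)*(-1) = -2*10 = -20)
N(K) = 0 (N(K) = sqrt(3 + 2)*0 = sqrt(5)*0 = 0)
N(h)*b(101) = 0*(-1/43) = 0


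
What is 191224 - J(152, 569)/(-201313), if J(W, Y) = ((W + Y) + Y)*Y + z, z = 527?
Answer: 38496611649/201313 ≈ 1.9123e+5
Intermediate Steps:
J(W, Y) = 527 + Y*(W + 2*Y) (J(W, Y) = ((W + Y) + Y)*Y + 527 = (W + 2*Y)*Y + 527 = Y*(W + 2*Y) + 527 = 527 + Y*(W + 2*Y))
191224 - J(152, 569)/(-201313) = 191224 - (527 + 2*569² + 152*569)/(-201313) = 191224 - (527 + 2*323761 + 86488)*(-1)/201313 = 191224 - (527 + 647522 + 86488)*(-1)/201313 = 191224 - 734537*(-1)/201313 = 191224 - 1*(-734537/201313) = 191224 + 734537/201313 = 38496611649/201313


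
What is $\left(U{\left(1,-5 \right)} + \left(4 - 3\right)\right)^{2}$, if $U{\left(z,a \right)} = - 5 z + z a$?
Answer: $81$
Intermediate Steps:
$U{\left(z,a \right)} = - 5 z + a z$
$\left(U{\left(1,-5 \right)} + \left(4 - 3\right)\right)^{2} = \left(1 \left(-5 - 5\right) + \left(4 - 3\right)\right)^{2} = \left(1 \left(-10\right) + 1\right)^{2} = \left(-10 + 1\right)^{2} = \left(-9\right)^{2} = 81$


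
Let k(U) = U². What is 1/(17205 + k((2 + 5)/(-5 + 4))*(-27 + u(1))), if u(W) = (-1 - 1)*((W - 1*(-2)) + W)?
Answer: 1/15490 ≈ 6.4558e-5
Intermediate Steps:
u(W) = -4 - 4*W (u(W) = -2*((W + 2) + W) = -2*((2 + W) + W) = -2*(2 + 2*W) = -4 - 4*W)
1/(17205 + k((2 + 5)/(-5 + 4))*(-27 + u(1))) = 1/(17205 + ((2 + 5)/(-5 + 4))²*(-27 + (-4 - 4*1))) = 1/(17205 + (7/(-1))²*(-27 + (-4 - 4))) = 1/(17205 + (7*(-1))²*(-27 - 8)) = 1/(17205 + (-7)²*(-35)) = 1/(17205 + 49*(-35)) = 1/(17205 - 1715) = 1/15490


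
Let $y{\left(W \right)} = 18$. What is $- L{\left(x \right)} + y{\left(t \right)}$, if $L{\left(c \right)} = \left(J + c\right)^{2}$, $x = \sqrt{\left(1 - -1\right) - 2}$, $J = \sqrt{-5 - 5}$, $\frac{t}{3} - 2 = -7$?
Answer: $28$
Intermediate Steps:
$t = -15$ ($t = 6 + 3 \left(-7\right) = 6 - 21 = -15$)
$J = i \sqrt{10}$ ($J = \sqrt{-10} = i \sqrt{10} \approx 3.1623 i$)
$x = 0$ ($x = \sqrt{\left(1 + 1\right) - 2} = \sqrt{2 - 2} = \sqrt{0} = 0$)
$L{\left(c \right)} = \left(c + i \sqrt{10}\right)^{2}$ ($L{\left(c \right)} = \left(i \sqrt{10} + c\right)^{2} = \left(c + i \sqrt{10}\right)^{2}$)
$- L{\left(x \right)} + y{\left(t \right)} = - \left(0 + i \sqrt{10}\right)^{2} + 18 = - \left(i \sqrt{10}\right)^{2} + 18 = \left(-1\right) \left(-10\right) + 18 = 10 + 18 = 28$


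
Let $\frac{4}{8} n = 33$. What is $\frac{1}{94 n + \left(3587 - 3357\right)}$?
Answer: $\frac{1}{6434} \approx 0.00015542$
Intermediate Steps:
$n = 66$ ($n = 2 \cdot 33 = 66$)
$\frac{1}{94 n + \left(3587 - 3357\right)} = \frac{1}{94 \cdot 66 + \left(3587 - 3357\right)} = \frac{1}{6204 + 230} = \frac{1}{6434}$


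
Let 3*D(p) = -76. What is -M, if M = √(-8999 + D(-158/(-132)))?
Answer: -I*√81219/3 ≈ -94.996*I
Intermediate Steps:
D(p) = -76/3 (D(p) = (⅓)*(-76) = -76/3)
M = I*√81219/3 (M = √(-8999 - 76/3) = √(-27073/3) = I*√81219/3 ≈ 94.996*I)
-M = -I*√81219/3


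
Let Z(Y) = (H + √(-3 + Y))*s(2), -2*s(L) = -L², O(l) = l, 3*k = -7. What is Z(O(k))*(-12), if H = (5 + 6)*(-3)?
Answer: 792 - 32*I*√3 ≈ 792.0 - 55.426*I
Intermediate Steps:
k = -7/3 (k = (⅓)*(-7) = -7/3 ≈ -2.3333)
H = -33 (H = 11*(-3) = -33)
s(L) = L²/2 (s(L) = -(-1)*L²/2 = L²/2)
Z(Y) = -66 + 2*√(-3 + Y) (Z(Y) = (-33 + √(-3 + Y))*((½)*2²) = (-33 + √(-3 + Y))*((½)*4) = (-33 + √(-3 + Y))*2 = -66 + 2*√(-3 + Y))
Z(O(k))*(-12) = (-66 + 2*√(-3 - 7/3))*(-12) = (-66 + 2*√(-16/3))*(-12) = (-66 + 2*(4*I*√3/3))*(-12) = (-66 + 8*I*√3/3)*(-12) = 792 - 32*I*√3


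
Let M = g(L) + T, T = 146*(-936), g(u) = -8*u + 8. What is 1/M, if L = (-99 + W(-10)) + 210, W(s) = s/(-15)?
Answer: -3/412624 ≈ -7.2705e-6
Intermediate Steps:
W(s) = -s/15 (W(s) = s*(-1/15) = -s/15)
L = 335/3 (L = (-99 - 1/15*(-10)) + 210 = (-99 + ⅔) + 210 = -295/3 + 210 = 335/3 ≈ 111.67)
g(u) = 8 - 8*u
T = -136656
M = -412624/3 (M = (8 - 8*335/3) - 136656 = (8 - 2680/3) - 136656 = -2656/3 - 136656 = -412624/3 ≈ -1.3754e+5)
1/M = 1/(-412624/3) = -3/412624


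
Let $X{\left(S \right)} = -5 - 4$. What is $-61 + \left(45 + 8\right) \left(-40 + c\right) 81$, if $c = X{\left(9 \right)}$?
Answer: $-210418$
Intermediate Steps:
$X{\left(S \right)} = -9$
$c = -9$
$-61 + \left(45 + 8\right) \left(-40 + c\right) 81 = -61 + \left(45 + 8\right) \left(-40 - 9\right) 81 = -61 + 53 \left(-49\right) 81 = -61 - 210357 = -210418$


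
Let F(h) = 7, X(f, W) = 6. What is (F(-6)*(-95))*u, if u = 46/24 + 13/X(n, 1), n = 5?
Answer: -32585/12 ≈ -2715.4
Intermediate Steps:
u = 49/12 (u = 46/24 + 13/6 = 46*(1/24) + 13*(⅙) = 23/12 + 13/6 = 49/12 ≈ 4.0833)
(F(-6)*(-95))*u = (7*(-95))*(49/12) = -665*49/12 = -32585/12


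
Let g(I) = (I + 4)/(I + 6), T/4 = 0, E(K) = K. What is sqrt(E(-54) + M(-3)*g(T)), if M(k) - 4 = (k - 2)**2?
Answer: 2*I*sqrt(78)/3 ≈ 5.8878*I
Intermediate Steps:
T = 0 (T = 4*0 = 0)
g(I) = (4 + I)/(6 + I)
M(k) = 4 + (-2 + k)**2 (M(k) = 4 + (k - 2)**2 = 4 + (-2 + k)**2)
sqrt(E(-54) + M(-3)*g(T)) = sqrt(-54 + (4 + (-2 - 3)**2)*((4 + 0)/(6 + 0))) = sqrt(-54 + (4 + (-5)**2)*(4/6)) = sqrt(-54 + (4 + 25)*((1/6)*4)) = sqrt(-54 + 29*(2/3)) = sqrt(-54 + 58/3) = sqrt(-104/3) = 2*I*sqrt(78)/3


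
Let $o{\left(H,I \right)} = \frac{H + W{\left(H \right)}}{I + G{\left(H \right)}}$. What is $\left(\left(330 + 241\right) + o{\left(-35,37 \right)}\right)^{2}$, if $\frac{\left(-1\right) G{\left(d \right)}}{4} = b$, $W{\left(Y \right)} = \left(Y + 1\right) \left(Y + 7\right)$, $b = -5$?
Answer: $\frac{1119839296}{3249} \approx 3.4467 \cdot 10^{5}$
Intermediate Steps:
$W{\left(Y \right)} = \left(1 + Y\right) \left(7 + Y\right)$
$G{\left(d \right)} = 20$ ($G{\left(d \right)} = \left(-4\right) \left(-5\right) = 20$)
$o{\left(H,I \right)} = \frac{7 + H^{2} + 9 H}{20 + I}$ ($o{\left(H,I \right)} = \frac{H + \left(7 + H^{2} + 8 H\right)}{I + 20} = \frac{7 + H^{2} + 9 H}{20 + I}$)
$\left(\left(330 + 241\right) + o{\left(-35,37 \right)}\right)^{2} = \left(\left(330 + 241\right) + \frac{7 + \left(-35\right)^{2} + 9 \left(-35\right)}{20 + 37}\right)^{2} = \left(571 + \frac{7 + 1225 - 315}{57}\right)^{2} = \left(571 + \frac{1}{57} \cdot 917\right)^{2} = \left(571 + \frac{917}{57}\right)^{2} = \left(\frac{33464}{57}\right)^{2} = \frac{1119839296}{3249}$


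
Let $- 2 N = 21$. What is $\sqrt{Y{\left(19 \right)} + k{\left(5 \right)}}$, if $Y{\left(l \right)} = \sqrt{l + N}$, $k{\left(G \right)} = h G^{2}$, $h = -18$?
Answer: $\frac{\sqrt{-1800 + 2 \sqrt{34}}}{2} \approx 21.144 i$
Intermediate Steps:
$N = - \frac{21}{2}$ ($N = \left(- \frac{1}{2}\right) 21 = - \frac{21}{2} \approx -10.5$)
$k{\left(G \right)} = - 18 G^{2}$
$Y{\left(l \right)} = \sqrt{- \frac{21}{2} + l}$ ($Y{\left(l \right)} = \sqrt{l - \frac{21}{2}} = \sqrt{- \frac{21}{2} + l}$)
$\sqrt{Y{\left(19 \right)} + k{\left(5 \right)}} = \sqrt{\frac{\sqrt{-42 + 4 \cdot 19}}{2} - 18 \cdot 5^{2}} = \sqrt{\frac{\sqrt{-42 + 76}}{2} - 450} = \sqrt{\frac{\sqrt{34}}{2} - 450} = \sqrt{-450 + \frac{\sqrt{34}}{2}}$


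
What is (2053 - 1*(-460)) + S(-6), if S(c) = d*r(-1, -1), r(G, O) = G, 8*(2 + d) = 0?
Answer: 2515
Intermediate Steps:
d = -2 (d = -2 + (⅛)*0 = -2 + 0 = -2)
S(c) = 2 (S(c) = -2*(-1) = 2)
(2053 - 1*(-460)) + S(-6) = (2053 - 1*(-460)) + 2 = (2053 + 460) + 2 = 2513 + 2 = 2515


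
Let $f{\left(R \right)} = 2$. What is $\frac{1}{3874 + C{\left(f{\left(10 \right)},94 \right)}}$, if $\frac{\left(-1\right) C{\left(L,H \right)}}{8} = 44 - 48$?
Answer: $\frac{1}{3906} \approx 0.00025602$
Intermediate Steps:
$C{\left(L,H \right)} = 32$ ($C{\left(L,H \right)} = - 8 \left(44 - 48\right) = \left(-8\right) \left(-4\right) = 32$)
$\frac{1}{3874 + C{\left(f{\left(10 \right)},94 \right)}} = \frac{1}{3874 + 32} = \frac{1}{3906}$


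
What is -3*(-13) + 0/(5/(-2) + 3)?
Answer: 39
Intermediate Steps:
-3*(-13) + 0/(5/(-2) + 3) = 39 + 0/(5*(-½) + 3) = 39 + 0/(-5/2 + 3) = 39 + 0/(½) = 39 + 2*0 = 39 + 0 = 39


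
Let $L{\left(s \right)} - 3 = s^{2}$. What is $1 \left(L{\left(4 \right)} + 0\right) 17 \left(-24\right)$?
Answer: $-7752$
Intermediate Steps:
$L{\left(s \right)} = 3 + s^{2}$
$1 \left(L{\left(4 \right)} + 0\right) 17 \left(-24\right) = 1 \left(\left(3 + 4^{2}\right) + 0\right) 17 \left(-24\right) = 1 \left(\left(3 + 16\right) + 0\right) 17 \left(-24\right) = 1 \left(19 + 0\right) 17 \left(-24\right) = 1 \cdot 19 \cdot 17 \left(-24\right) = 19 \cdot 17 \left(-24\right) = 323 \left(-24\right) = -7752$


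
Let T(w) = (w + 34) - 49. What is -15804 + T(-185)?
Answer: -16004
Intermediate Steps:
T(w) = -15 + w (T(w) = (34 + w) - 49 = -15 + w)
-15804 + T(-185) = -15804 + (-15 - 185) = -15804 - 200 = -16004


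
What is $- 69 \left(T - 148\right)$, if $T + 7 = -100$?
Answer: $17595$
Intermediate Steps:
$T = -107$ ($T = -7 - 100 = -107$)
$- 69 \left(T - 148\right) = - 69 \left(-107 - 148\right) = \left(-69\right) \left(-255\right) = 17595$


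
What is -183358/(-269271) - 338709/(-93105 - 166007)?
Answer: 19816395605/9967335336 ≈ 1.9881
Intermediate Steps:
-183358/(-269271) - 338709/(-93105 - 166007) = -183358*(-1/269271) - 338709/(-259112) = 183358/269271 - 338709*(-1/259112) = 183358/269271 + 48387/37016 = 19816395605/9967335336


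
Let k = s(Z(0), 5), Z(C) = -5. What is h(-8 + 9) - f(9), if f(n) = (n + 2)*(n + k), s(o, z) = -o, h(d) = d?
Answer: -153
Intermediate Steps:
k = 5 (k = -1*(-5) = 5)
f(n) = (2 + n)*(5 + n) (f(n) = (n + 2)*(n + 5) = (2 + n)*(5 + n))
h(-8 + 9) - f(9) = (-8 + 9) - (10 + 9**2 + 7*9) = 1 - (10 + 81 + 63) = 1 - 1*154 = 1 - 154 = -153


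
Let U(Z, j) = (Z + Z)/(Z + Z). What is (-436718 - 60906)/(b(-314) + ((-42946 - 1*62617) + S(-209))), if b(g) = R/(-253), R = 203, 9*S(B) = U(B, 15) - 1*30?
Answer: 1133089848/240376115 ≈ 4.7138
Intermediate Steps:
U(Z, j) = 1 (U(Z, j) = (2*Z)/((2*Z)) = (2*Z)*(1/(2*Z)) = 1)
S(B) = -29/9 (S(B) = (1 - 1*30)/9 = (1 - 30)/9 = (1/9)*(-29) = -29/9)
b(g) = -203/253 (b(g) = 203/(-253) = 203*(-1/253) = -203/253)
(-436718 - 60906)/(b(-314) + ((-42946 - 1*62617) + S(-209))) = (-436718 - 60906)/(-203/253 + ((-42946 - 1*62617) - 29/9)) = -497624/(-203/253 + ((-42946 - 62617) - 29/9)) = -497624/(-203/253 + (-105563 - 29/9)) = -497624/(-203/253 - 950096/9) = -497624/(-240376115/2277) = -497624*(-2277/240376115) = 1133089848/240376115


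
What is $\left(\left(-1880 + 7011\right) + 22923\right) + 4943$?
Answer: $32997$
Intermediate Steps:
$\left(\left(-1880 + 7011\right) + 22923\right) + 4943 = \left(5131 + 22923\right) + 4943 = 28054 + 4943 = 32997$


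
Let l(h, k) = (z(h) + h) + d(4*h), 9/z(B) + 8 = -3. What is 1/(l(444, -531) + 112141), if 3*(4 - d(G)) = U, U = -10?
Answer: 33/3715520 ≈ 8.8817e-6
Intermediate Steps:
d(G) = 22/3 (d(G) = 4 - ⅓*(-10) = 4 + 10/3 = 22/3)
z(B) = -9/11 (z(B) = 9/(-8 - 3) = 9/(-11) = 9*(-1/11) = -9/11)
l(h, k) = 215/33 + h (l(h, k) = (-9/11 + h) + 22/3 = 215/33 + h)
1/(l(444, -531) + 112141) = 1/((215/33 + 444) + 112141) = 1/(14867/33 + 112141) = 1/(3715520/33) = 33/3715520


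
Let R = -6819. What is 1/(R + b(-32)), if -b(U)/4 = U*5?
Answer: -1/6179 ≈ -0.00016184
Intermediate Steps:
b(U) = -20*U (b(U) = -4*U*5 = -20*U)
1/(R + b(-32)) = 1/(-6819 - 20*(-32)) = 1/(-6819 + 640) = 1/(-6179) = -1/6179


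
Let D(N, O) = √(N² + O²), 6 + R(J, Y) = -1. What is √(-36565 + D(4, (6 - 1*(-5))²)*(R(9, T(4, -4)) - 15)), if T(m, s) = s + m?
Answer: √(-36565 - 22*√14657) ≈ 198.06*I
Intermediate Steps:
T(m, s) = m + s
R(J, Y) = -7 (R(J, Y) = -6 - 1 = -7)
√(-36565 + D(4, (6 - 1*(-5))²)*(R(9, T(4, -4)) - 15)) = √(-36565 + √(4² + ((6 - 1*(-5))²)²)*(-7 - 15)) = √(-36565 + √(16 + ((6 + 5)²)²)*(-22)) = √(-36565 + √(16 + (11²)²)*(-22)) = √(-36565 + √(16 + 121²)*(-22)) = √(-36565 + √(16 + 14641)*(-22)) = √(-36565 + √14657*(-22)) = √(-36565 - 22*√14657)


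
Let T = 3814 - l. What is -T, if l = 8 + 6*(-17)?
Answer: -3908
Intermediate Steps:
l = -94 (l = 8 - 102 = -94)
T = 3908 (T = 3814 - 1*(-94) = 3814 + 94 = 3908)
-T = -1*3908 = -3908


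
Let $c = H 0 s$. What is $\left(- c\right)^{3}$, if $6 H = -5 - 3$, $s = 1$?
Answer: $0$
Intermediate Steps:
$H = - \frac{4}{3}$ ($H = \frac{-5 - 3}{6} = \frac{1}{6} \left(-8\right) = - \frac{4}{3} \approx -1.3333$)
$c = 0$ ($c = \left(- \frac{4}{3}\right) 0 \cdot 1 = 0 \cdot 1 = 0$)
$\left(- c\right)^{3} = \left(\left(-1\right) 0\right)^{3} = 0^{3} = 0$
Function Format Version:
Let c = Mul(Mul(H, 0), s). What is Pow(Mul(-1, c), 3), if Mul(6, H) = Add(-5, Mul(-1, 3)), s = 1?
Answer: 0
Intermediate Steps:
H = Rational(-4, 3) (H = Mul(Rational(1, 6), Add(-5, Mul(-1, 3))) = Mul(Rational(1, 6), Add(-5, -3)) = Mul(Rational(1, 6), -8) = Rational(-4, 3) ≈ -1.3333)
c = 0 (c = Mul(Mul(Rational(-4, 3), 0), 1) = Mul(0, 1) = 0)
Pow(Mul(-1, c), 3) = Pow(Mul(-1, 0), 3) = Pow(0, 3) = 0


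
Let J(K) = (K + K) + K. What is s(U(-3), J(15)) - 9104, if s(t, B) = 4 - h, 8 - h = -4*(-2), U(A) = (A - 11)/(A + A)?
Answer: -9100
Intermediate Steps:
U(A) = (-11 + A)/(2*A) (U(A) = (-11 + A)/((2*A)) = (-11 + A)*(1/(2*A)) = (-11 + A)/(2*A))
h = 0 (h = 8 - (-4)*(-2) = 8 - 1*8 = 8 - 8 = 0)
J(K) = 3*K (J(K) = 2*K + K = 3*K)
s(t, B) = 4 (s(t, B) = 4 - 1*0 = 4 + 0 = 4)
s(U(-3), J(15)) - 9104 = 4 - 9104 = -9100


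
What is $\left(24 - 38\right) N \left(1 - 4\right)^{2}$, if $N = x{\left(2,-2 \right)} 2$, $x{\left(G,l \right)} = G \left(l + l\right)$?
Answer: $2016$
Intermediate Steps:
$x{\left(G,l \right)} = 2 G l$ ($x{\left(G,l \right)} = G 2 l = 2 G l$)
$N = -16$ ($N = 2 \cdot 2 \left(-2\right) 2 = \left(-8\right) 2 = -16$)
$\left(24 - 38\right) N \left(1 - 4\right)^{2} = \left(24 - 38\right) \left(- 16 \left(1 - 4\right)^{2}\right) = - 14 \left(- 16 \left(-3\right)^{2}\right) = - 14 \left(\left(-16\right) 9\right) = \left(-14\right) \left(-144\right) = 2016$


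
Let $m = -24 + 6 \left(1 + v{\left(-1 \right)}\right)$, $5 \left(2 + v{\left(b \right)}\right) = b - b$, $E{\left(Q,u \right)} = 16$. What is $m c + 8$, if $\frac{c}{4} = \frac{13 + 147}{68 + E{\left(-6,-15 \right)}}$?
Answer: $- \frac{1544}{7} \approx -220.57$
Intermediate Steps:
$v{\left(b \right)} = -2$ ($v{\left(b \right)} = -2 + \frac{b - b}{5} = -2 + \frac{1}{5} \cdot 0 = -2 + 0 = -2$)
$c = \frac{160}{21}$ ($c = 4 \frac{13 + 147}{68 + 16} = 4 \cdot \frac{160}{84} = 4 \cdot 160 \cdot \frac{1}{84} = 4 \cdot \frac{40}{21} = \frac{160}{21} \approx 7.619$)
$m = -30$ ($m = -24 + 6 \left(1 - 2\right) = -24 + 6 \left(-1\right) = -24 - 6 = -30$)
$m c + 8 = \left(-30\right) \frac{160}{21} + 8 = - \frac{1600}{7} + 8 = - \frac{1544}{7}$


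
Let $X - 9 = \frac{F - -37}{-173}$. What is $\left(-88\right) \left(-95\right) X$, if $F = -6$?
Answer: $\frac{12757360}{173} \approx 73742.0$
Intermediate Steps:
$X = \frac{1526}{173}$ ($X = 9 + \frac{-6 - -37}{-173} = 9 + \left(-6 + 37\right) \left(- \frac{1}{173}\right) = 9 + 31 \left(- \frac{1}{173}\right) = 9 - \frac{31}{173} = \frac{1526}{173} \approx 8.8208$)
$\left(-88\right) \left(-95\right) X = \left(-88\right) \left(-95\right) \frac{1526}{173} = 8360 \cdot \frac{1526}{173} = \frac{12757360}{173}$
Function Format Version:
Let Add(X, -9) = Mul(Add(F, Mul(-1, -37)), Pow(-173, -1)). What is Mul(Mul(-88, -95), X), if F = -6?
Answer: Rational(12757360, 173) ≈ 73742.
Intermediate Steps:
X = Rational(1526, 173) (X = Add(9, Mul(Add(-6, Mul(-1, -37)), Pow(-173, -1))) = Add(9, Mul(Add(-6, 37), Rational(-1, 173))) = Add(9, Mul(31, Rational(-1, 173))) = Add(9, Rational(-31, 173)) = Rational(1526, 173) ≈ 8.8208)
Mul(Mul(-88, -95), X) = Mul(Mul(-88, -95), Rational(1526, 173)) = Mul(8360, Rational(1526, 173)) = Rational(12757360, 173)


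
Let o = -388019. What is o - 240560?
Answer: -628579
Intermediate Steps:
o - 240560 = -388019 - 240560 = -628579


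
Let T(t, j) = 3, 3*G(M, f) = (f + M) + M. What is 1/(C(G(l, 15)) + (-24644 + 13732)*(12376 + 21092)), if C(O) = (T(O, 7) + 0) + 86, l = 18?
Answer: -1/365202727 ≈ -2.7382e-9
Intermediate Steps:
G(M, f) = f/3 + 2*M/3 (G(M, f) = ((f + M) + M)/3 = ((M + f) + M)/3 = (f + 2*M)/3 = f/3 + 2*M/3)
C(O) = 89 (C(O) = (3 + 0) + 86 = 3 + 86 = 89)
1/(C(G(l, 15)) + (-24644 + 13732)*(12376 + 21092)) = 1/(89 + (-24644 + 13732)*(12376 + 21092)) = 1/(89 - 10912*33468) = 1/(89 - 365202816) = 1/(-365202727) = -1/365202727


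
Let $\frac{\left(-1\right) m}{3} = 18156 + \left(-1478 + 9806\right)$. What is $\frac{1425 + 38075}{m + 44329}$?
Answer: $- \frac{39500}{35123} \approx -1.1246$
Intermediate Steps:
$m = -79452$ ($m = - 3 \left(18156 + \left(-1478 + 9806\right)\right) = - 3 \left(18156 + 8328\right) = \left(-3\right) 26484 = -79452$)
$\frac{1425 + 38075}{m + 44329} = \frac{1425 + 38075}{-79452 + 44329} = \frac{39500}{-35123} = 39500 \left(- \frac{1}{35123}\right) = - \frac{39500}{35123}$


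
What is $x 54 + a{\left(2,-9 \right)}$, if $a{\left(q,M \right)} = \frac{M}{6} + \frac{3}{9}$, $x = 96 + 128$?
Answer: $\frac{72569}{6} \approx 12095.0$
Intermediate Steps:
$x = 224$
$a{\left(q,M \right)} = \frac{1}{3} + \frac{M}{6}$ ($a{\left(q,M \right)} = M \frac{1}{6} + 3 \cdot \frac{1}{9} = \frac{M}{6} + \frac{1}{3} = \frac{1}{3} + \frac{M}{6}$)
$x 54 + a{\left(2,-9 \right)} = 224 \cdot 54 + \left(\frac{1}{3} + \frac{1}{6} \left(-9\right)\right) = 12096 + \left(\frac{1}{3} - \frac{3}{2}\right) = 12096 - \frac{7}{6} = \frac{72569}{6}$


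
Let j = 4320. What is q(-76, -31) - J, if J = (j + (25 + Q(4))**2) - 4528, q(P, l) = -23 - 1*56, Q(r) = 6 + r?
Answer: -1096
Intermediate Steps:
q(P, l) = -79 (q(P, l) = -23 - 56 = -79)
J = 1017 (J = (4320 + (25 + (6 + 4))**2) - 4528 = (4320 + (25 + 10)**2) - 4528 = (4320 + 35**2) - 4528 = (4320 + 1225) - 4528 = 5545 - 4528 = 1017)
q(-76, -31) - J = -79 - 1*1017 = -79 - 1017 = -1096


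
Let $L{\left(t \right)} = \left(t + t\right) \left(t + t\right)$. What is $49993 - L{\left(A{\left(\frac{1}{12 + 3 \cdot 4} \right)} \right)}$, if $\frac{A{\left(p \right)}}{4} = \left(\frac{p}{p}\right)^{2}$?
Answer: $49929$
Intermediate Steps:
$A{\left(p \right)} = 4$ ($A{\left(p \right)} = 4 \left(\frac{p}{p}\right)^{2} = 4 \cdot 1^{2} = 4 \cdot 1 = 4$)
$L{\left(t \right)} = 4 t^{2}$ ($L{\left(t \right)} = 2 t 2 t = 4 t^{2}$)
$49993 - L{\left(A{\left(\frac{1}{12 + 3 \cdot 4} \right)} \right)} = 49993 - 4 \cdot 4^{2} = 49993 - 4 \cdot 16 = 49993 - 64 = 49929$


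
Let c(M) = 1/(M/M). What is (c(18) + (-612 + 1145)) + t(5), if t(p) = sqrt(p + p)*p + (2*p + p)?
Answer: 549 + 5*sqrt(10) ≈ 564.81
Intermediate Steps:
t(p) = 3*p + sqrt(2)*p**(3/2) (t(p) = sqrt(2*p)*p + 3*p = (sqrt(2)*sqrt(p))*p + 3*p = sqrt(2)*p**(3/2) + 3*p = 3*p + sqrt(2)*p**(3/2))
c(M) = 1 (c(M) = 1/1 = 1)
(c(18) + (-612 + 1145)) + t(5) = (1 + (-612 + 1145)) + (3*5 + sqrt(2)*5**(3/2)) = (1 + 533) + (15 + sqrt(2)*(5*sqrt(5))) = 534 + (15 + 5*sqrt(10)) = 549 + 5*sqrt(10)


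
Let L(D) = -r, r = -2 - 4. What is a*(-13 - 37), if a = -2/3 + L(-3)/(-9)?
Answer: 200/3 ≈ 66.667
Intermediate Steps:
r = -6
L(D) = 6 (L(D) = -1*(-6) = 6)
a = -4/3 (a = -2/3 + 6/(-9) = -2*⅓ + 6*(-⅑) = -⅔ - ⅔ = -4/3 ≈ -1.3333)
a*(-13 - 37) = -4*(-13 - 37)/3 = -4/3*(-50) = 200/3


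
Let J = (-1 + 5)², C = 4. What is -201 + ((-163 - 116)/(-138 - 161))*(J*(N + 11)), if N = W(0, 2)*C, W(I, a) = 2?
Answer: 24717/299 ≈ 82.666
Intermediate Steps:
N = 8 (N = 2*4 = 8)
J = 16 (J = 4² = 16)
-201 + ((-163 - 116)/(-138 - 161))*(J*(N + 11)) = -201 + ((-163 - 116)/(-138 - 161))*(16*(8 + 11)) = -201 + (-279/(-299))*(16*19) = -201 - 279*(-1/299)*304 = -201 + (279/299)*304 = -201 + 84816/299 = 24717/299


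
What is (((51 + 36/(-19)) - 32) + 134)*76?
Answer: 11484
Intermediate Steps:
(((51 + 36/(-19)) - 32) + 134)*76 = (((51 + 36*(-1/19)) - 32) + 134)*76 = (((51 - 36/19) - 32) + 134)*76 = ((933/19 - 32) + 134)*76 = (325/19 + 134)*76 = (2871/19)*76 = 11484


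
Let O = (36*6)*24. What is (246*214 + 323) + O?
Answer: 58151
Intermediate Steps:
O = 5184 (O = 216*24 = 5184)
(246*214 + 323) + O = (246*214 + 323) + 5184 = (52644 + 323) + 5184 = 52967 + 5184 = 58151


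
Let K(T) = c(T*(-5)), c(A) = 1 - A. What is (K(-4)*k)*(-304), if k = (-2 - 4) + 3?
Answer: -17328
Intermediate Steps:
k = -3 (k = -6 + 3 = -3)
K(T) = 1 + 5*T (K(T) = 1 - T*(-5) = 1 - (-5)*T = 1 + 5*T)
(K(-4)*k)*(-304) = ((1 + 5*(-4))*(-3))*(-304) = ((1 - 20)*(-3))*(-304) = -19*(-3)*(-304) = 57*(-304) = -17328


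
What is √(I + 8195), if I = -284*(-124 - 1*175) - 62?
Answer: 11*√769 ≈ 305.04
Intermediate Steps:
I = 84854 (I = -284*(-124 - 175) - 62 = -284*(-299) - 62 = 84916 - 62 = 84854)
√(I + 8195) = √(84854 + 8195) = √93049 = 11*√769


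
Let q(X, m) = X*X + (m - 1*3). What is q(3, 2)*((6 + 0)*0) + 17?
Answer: 17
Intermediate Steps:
q(X, m) = -3 + m + X² (q(X, m) = X² + (m - 3) = X² + (-3 + m) = -3 + m + X²)
q(3, 2)*((6 + 0)*0) + 17 = (-3 + 2 + 3²)*((6 + 0)*0) + 17 = (-3 + 2 + 9)*(6*0) + 17 = 8*0 + 17 = 0 + 17 = 17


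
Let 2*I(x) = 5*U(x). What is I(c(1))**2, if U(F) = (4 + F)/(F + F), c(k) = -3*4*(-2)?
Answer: 1225/576 ≈ 2.1267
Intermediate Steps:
c(k) = 24 (c(k) = -12*(-2) = 24)
U(F) = (4 + F)/(2*F) (U(F) = (4 + F)/((2*F)) = (4 + F)*(1/(2*F)) = (4 + F)/(2*F))
I(x) = 5*(4 + x)/(4*x) (I(x) = (5*((4 + x)/(2*x)))/2 = (5*(4 + x)/(2*x))/2 = 5*(4 + x)/(4*x))
I(c(1))**2 = (5/4 + 5/24)**2 = (35/24)**2 = 1225/576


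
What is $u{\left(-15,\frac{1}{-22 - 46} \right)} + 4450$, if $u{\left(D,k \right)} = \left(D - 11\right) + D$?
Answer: $4409$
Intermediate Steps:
$u{\left(D,k \right)} = -11 + 2 D$ ($u{\left(D,k \right)} = \left(-11 + D\right) + D = -11 + 2 D$)
$u{\left(-15,\frac{1}{-22 - 46} \right)} + 4450 = \left(-11 + 2 \left(-15\right)\right) + 4450 = \left(-11 - 30\right) + 4450 = -41 + 4450 = 4409$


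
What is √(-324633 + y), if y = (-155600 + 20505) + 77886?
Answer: I*√381842 ≈ 617.93*I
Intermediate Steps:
y = -57209 (y = -135095 + 77886 = -57209)
√(-324633 + y) = √(-324633 - 57209) = √(-381842) = I*√381842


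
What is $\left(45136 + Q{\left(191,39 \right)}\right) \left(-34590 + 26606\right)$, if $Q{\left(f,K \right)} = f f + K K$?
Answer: $-663773792$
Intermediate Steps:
$Q{\left(f,K \right)} = K^{2} + f^{2}$ ($Q{\left(f,K \right)} = f^{2} + K^{2} = K^{2} + f^{2}$)
$\left(45136 + Q{\left(191,39 \right)}\right) \left(-34590 + 26606\right) = \left(45136 + \left(39^{2} + 191^{2}\right)\right) \left(-34590 + 26606\right) = \left(45136 + \left(1521 + 36481\right)\right) \left(-7984\right) = \left(45136 + 38002\right) \left(-7984\right) = 83138 \left(-7984\right) = -663773792$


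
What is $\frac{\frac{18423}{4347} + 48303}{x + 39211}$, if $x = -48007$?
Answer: $- \frac{253613}{46179} \approx -5.492$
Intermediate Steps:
$\frac{\frac{18423}{4347} + 48303}{x + 39211} = \frac{\frac{18423}{4347} + 48303}{-48007 + 39211} = \frac{18423 \cdot \frac{1}{4347} + 48303}{-8796} = \left(\frac{89}{21} + 48303\right) \left(- \frac{1}{8796}\right) = \frac{1014452}{21} \left(- \frac{1}{8796}\right) = - \frac{253613}{46179}$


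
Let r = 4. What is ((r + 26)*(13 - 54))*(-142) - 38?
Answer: 174622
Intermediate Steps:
((r + 26)*(13 - 54))*(-142) - 38 = ((4 + 26)*(13 - 54))*(-142) - 38 = (30*(-41))*(-142) - 38 = -1230*(-142) - 38 = 174660 - 38 = 174622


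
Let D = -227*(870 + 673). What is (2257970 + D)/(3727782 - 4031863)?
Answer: -1907709/304081 ≈ -6.2737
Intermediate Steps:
D = -350261 (D = -227*1543 = -350261)
(2257970 + D)/(3727782 - 4031863) = (2257970 - 350261)/(3727782 - 4031863) = 1907709/(-304081) = 1907709*(-1/304081) = -1907709/304081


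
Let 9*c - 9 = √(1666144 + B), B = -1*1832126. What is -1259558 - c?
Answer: -1259559 - I*√165982/9 ≈ -1.2596e+6 - 45.268*I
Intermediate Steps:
B = -1832126
c = 1 + I*√165982/9 (c = 1 + √(1666144 - 1832126)/9 = 1 + √(-165982)/9 = 1 + (I*√165982)/9 = 1 + I*√165982/9 ≈ 1.0 + 45.268*I)
-1259558 - c = -1259558 - (1 + I*√165982/9) = -1259558 + (-1 - I*√165982/9) = -1259559 - I*√165982/9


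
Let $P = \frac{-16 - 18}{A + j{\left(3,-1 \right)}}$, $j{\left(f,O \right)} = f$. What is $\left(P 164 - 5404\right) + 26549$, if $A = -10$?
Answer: $\frac{153591}{7} \approx 21942.0$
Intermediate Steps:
$P = \frac{34}{7}$ ($P = \frac{-16 - 18}{-10 + 3} = - \frac{34}{-7} = \left(-34\right) \left(- \frac{1}{7}\right) = \frac{34}{7} \approx 4.8571$)
$\left(P 164 - 5404\right) + 26549 = \left(\frac{34}{7} \cdot 164 - 5404\right) + 26549 = \left(\frac{5576}{7} - 5404\right) + 26549 = - \frac{32252}{7} + 26549 = \frac{153591}{7}$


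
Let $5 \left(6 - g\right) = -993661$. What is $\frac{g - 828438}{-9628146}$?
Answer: $\frac{3148499}{48140730} \approx 0.065402$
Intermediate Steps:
$g = \frac{993691}{5}$ ($g = 6 - - \frac{993661}{5} = 6 + \frac{993661}{5} = \frac{993691}{5} \approx 1.9874 \cdot 10^{5}$)
$\frac{g - 828438}{-9628146} = \frac{\frac{993691}{5} - 828438}{-9628146} = \left(\frac{993691}{5} - 828438\right) \left(- \frac{1}{9628146}\right) = \left(- \frac{3148499}{5}\right) \left(- \frac{1}{9628146}\right) = \frac{3148499}{48140730}$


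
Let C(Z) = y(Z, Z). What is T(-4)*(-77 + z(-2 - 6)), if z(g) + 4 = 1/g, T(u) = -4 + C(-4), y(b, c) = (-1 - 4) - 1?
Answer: 3245/4 ≈ 811.25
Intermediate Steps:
y(b, c) = -6 (y(b, c) = -5 - 1 = -6)
C(Z) = -6
T(u) = -10 (T(u) = -4 - 6 = -10)
z(g) = -4 + 1/g
T(-4)*(-77 + z(-2 - 6)) = -10*(-77 + (-4 + 1/(-2 - 6))) = -10*(-77 + (-4 + 1/(-8))) = -10*(-77 + (-4 - ⅛)) = -10*(-77 - 33/8) = -10*(-649/8) = 3245/4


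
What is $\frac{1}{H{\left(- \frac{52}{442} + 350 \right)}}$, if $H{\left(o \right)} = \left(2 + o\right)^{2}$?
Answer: $\frac{289}{35784324} \approx 8.0762 \cdot 10^{-6}$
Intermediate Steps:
$\frac{1}{H{\left(- \frac{52}{442} + 350 \right)}} = \frac{1}{\left(2 + \left(- \frac{52}{442} + 350\right)\right)^{2}} = \frac{1}{\left(2 + \left(\left(-52\right) \frac{1}{442} + 350\right)\right)^{2}} = \frac{1}{\left(2 + \left(- \frac{2}{17} + 350\right)\right)^{2}} = \frac{1}{\left(2 + \frac{5948}{17}\right)^{2}} = \frac{1}{\left(\frac{5982}{17}\right)^{2}} = \frac{1}{\frac{35784324}{289}} = \frac{289}{35784324}$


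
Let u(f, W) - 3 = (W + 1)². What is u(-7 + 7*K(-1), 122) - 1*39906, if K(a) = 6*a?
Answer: -24774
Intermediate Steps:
u(f, W) = 3 + (1 + W)² (u(f, W) = 3 + (W + 1)² = 3 + (1 + W)²)
u(-7 + 7*K(-1), 122) - 1*39906 = (3 + (1 + 122)²) - 1*39906 = (3 + 123²) - 39906 = (3 + 15129) - 39906 = 15132 - 39906 = -24774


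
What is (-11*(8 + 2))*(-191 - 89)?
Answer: 30800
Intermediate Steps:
(-11*(8 + 2))*(-191 - 89) = -11*10*(-280) = -110*(-280) = 30800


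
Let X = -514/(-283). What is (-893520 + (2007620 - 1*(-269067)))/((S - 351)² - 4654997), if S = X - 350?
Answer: -110776461863/333661913572 ≈ -0.33200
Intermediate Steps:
X = 514/283 (X = -514*(-1/283) = 514/283 ≈ 1.8163)
S = -98536/283 (S = 514/283 - 350 = -98536/283 ≈ -348.18)
(-893520 + (2007620 - 1*(-269067)))/((S - 351)² - 4654997) = (-893520 + (2007620 - 1*(-269067)))/((-98536/283 - 351)² - 4654997) = (-893520 + (2007620 + 269067))/((-197869/283)² - 4654997) = (-893520 + 2276687)/(39152141161/80089 - 4654997) = 1383167/(-333661913572/80089) = 1383167*(-80089/333661913572) = -110776461863/333661913572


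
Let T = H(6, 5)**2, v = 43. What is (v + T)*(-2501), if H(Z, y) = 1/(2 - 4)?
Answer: -432673/4 ≈ -1.0817e+5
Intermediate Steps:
H(Z, y) = -1/2 (H(Z, y) = 1/(-2) = -1/2)
T = 1/4 (T = (-1/2)**2 = 1/4 ≈ 0.25000)
(v + T)*(-2501) = (43 + 1/4)*(-2501) = (173/4)*(-2501) = -432673/4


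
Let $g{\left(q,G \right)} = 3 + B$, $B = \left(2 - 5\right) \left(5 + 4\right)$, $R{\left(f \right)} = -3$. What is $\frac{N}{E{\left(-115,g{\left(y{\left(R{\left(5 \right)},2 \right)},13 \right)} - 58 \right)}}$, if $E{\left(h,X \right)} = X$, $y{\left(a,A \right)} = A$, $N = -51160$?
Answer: $\frac{25580}{41} \approx 623.9$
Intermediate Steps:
$B = -27$ ($B = \left(-3\right) 9 = -27$)
$g{\left(q,G \right)} = -24$ ($g{\left(q,G \right)} = 3 - 27 = -24$)
$\frac{N}{E{\left(-115,g{\left(y{\left(R{\left(5 \right)},2 \right)},13 \right)} - 58 \right)}} = - \frac{51160}{-24 - 58} = - \frac{51160}{-82} = \left(-51160\right) \left(- \frac{1}{82}\right) = \frac{25580}{41}$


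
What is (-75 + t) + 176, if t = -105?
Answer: -4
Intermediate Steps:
(-75 + t) + 176 = (-75 - 105) + 176 = -180 + 176 = -4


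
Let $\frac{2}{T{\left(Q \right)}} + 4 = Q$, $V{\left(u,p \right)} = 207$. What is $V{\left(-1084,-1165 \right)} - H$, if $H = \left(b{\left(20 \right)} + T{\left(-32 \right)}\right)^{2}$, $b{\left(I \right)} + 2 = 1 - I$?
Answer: $- \frac{76573}{324} \approx -236.34$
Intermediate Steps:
$b{\left(I \right)} = -1 - I$ ($b{\left(I \right)} = -2 - \left(-1 + I\right) = -1 - I$)
$T{\left(Q \right)} = \frac{2}{-4 + Q}$
$H = \frac{143641}{324}$ ($H = \left(\left(-1 - 20\right) + \frac{2}{-4 - 32}\right)^{2} = \left(\left(-1 - 20\right) + \frac{2}{-36}\right)^{2} = \left(-21 + 2 \left(- \frac{1}{36}\right)\right)^{2} = \left(-21 - \frac{1}{18}\right)^{2} = \left(- \frac{379}{18}\right)^{2} = \frac{143641}{324} \approx 443.34$)
$V{\left(-1084,-1165 \right)} - H = 207 - \frac{143641}{324} = - \frac{76573}{324}$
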